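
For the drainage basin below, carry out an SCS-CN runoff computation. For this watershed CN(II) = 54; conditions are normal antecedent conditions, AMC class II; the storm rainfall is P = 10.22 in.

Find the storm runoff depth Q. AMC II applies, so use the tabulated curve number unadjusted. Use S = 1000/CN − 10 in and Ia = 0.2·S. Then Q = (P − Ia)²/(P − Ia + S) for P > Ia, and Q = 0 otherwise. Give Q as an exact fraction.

AMC II — tabulated CN = 54 applies directly.
Retention S: 1000/CN − 10 with CN=54.000 → S = 230/27 ≈ 8.519 in
Initial abstraction Ia = S/5 = (230/27)/5 = 46/27 ≈ 1.704 in
Excess rainfall: 10.220 − 1.704 = 8.516 in; P > Ia so Q > 0
Q: (11497/1350)² ÷ (22997/1350) = 132181009/31045950 in (≈ 4.258 in)

Q = 132181009/31045950 in ≈ 4.258 in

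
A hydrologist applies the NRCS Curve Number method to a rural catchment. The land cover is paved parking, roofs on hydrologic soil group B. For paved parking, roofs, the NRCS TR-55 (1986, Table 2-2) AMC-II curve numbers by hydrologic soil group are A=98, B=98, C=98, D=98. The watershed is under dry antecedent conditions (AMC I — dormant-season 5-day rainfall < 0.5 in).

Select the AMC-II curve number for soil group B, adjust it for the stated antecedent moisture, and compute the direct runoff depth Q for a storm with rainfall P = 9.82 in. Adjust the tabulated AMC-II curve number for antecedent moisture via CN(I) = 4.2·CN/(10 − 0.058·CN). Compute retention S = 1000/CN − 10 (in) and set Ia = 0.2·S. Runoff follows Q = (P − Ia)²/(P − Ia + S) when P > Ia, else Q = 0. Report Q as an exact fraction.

NRCS table: paved parking, roofs, soil group B → CN(II) = 98
Dry (AMC I): CN(I) = 4.2·98/(10 − 0.058·98) = (2058/5)/(1079/250) = 102900/1079 ≈ 95.366
S = 1000/(102900/1079) − 10 = 500/1029 in ≈ 0.486 in
Initial abstraction Ia = S/5 = (500/1029)/5 = 100/1029 ≈ 0.097 in
P − Ia = 9.820 − 0.097 = 500239/51450 ≈ 9.723 in (> 0, runoff occurs)
Runoff Q = (P−Ia)²/(P−Ia+S) = (9.723)²/(9.723+0.486) = 250239057121/27023546550 ≈ 9.260 in

Q = 250239057121/27023546550 in ≈ 9.260 in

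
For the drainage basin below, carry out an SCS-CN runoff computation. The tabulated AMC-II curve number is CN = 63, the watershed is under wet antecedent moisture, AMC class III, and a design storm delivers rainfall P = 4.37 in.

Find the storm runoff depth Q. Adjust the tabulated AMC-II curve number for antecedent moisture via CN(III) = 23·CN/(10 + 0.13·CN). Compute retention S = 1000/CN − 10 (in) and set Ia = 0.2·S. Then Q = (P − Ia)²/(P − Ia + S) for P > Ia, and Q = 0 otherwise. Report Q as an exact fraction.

Q = 312719179369/134642963700 in ≈ 2.323 in

Adjust CN=63 to AMC III: 23·63/(10 + 0.13·63) → 1449 ÷ (1819/100) = 144900/1819 ≈ 79.659
S = 1000/(144900/1819) − 10 = 3700/1449 in ≈ 2.553 in
Initial abstraction Ia = S/5 = (3700/1449)/5 = 740/1449 ≈ 0.511 in
P − Ia = 4.370 − 0.511 = 559213/144900 ≈ 3.859 in (> 0, runoff occurs)
Q: (559213/144900)² ÷ (929213/144900) = 312719179369/134642963700 in (≈ 2.323 in)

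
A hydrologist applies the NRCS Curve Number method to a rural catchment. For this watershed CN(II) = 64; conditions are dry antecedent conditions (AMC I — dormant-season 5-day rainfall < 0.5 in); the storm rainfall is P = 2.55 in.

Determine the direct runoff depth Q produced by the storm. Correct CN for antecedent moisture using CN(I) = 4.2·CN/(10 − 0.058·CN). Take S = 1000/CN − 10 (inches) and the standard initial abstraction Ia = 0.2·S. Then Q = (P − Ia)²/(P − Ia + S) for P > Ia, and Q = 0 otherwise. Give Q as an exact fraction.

CN(I) from CN(II)=64: (4.2·64)/(10 − 0.058·64) = 5600/131 ≈ 42.748
Max retention: S = 1000/(5600/131) − 10 = 375/28 in (≈ 13.393 in)
Ia = 0.2S: 0.2·13.393 = 2.679 in (exactly 75/28)
P = 2.550 ≤ Ia = 2.679 in: entire storm abstracted, Q = 0.

Q = 0 in ≈ 0.000 in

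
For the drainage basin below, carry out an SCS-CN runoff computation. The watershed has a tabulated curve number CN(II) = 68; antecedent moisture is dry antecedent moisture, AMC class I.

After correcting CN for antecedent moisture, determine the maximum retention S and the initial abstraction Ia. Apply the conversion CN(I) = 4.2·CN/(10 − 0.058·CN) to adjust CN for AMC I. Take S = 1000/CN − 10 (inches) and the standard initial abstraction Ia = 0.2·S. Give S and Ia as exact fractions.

S = 4000/357 in ≈ 11.204 in; Ia = 800/357 in ≈ 2.241 in

Dry (AMC I): CN(I) = 4.2·68/(10 − 0.058·68) = (1428/5)/(757/125) = 35700/757 ≈ 47.160
S = 1000/(35700/757) − 10 = 4000/357 in ≈ 11.204 in
Initial abstraction Ia = S/5 = (4000/357)/5 = 800/357 ≈ 2.241 in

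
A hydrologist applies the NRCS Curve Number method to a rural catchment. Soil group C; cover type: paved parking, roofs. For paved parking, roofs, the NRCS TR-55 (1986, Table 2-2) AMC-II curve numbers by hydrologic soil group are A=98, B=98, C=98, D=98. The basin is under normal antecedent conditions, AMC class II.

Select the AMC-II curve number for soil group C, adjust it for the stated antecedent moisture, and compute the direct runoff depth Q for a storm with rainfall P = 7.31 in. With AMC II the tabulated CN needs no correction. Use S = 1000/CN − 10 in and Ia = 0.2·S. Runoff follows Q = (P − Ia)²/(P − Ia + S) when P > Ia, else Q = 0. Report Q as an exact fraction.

Q = 1268713161/179433100 in ≈ 7.071 in

NRCS table: paved parking, roofs, soil group C → CN(II) = 98
Average conditions: CN = 98 (no AMC adjustment).
Max retention: S = 1000/98 − 10 = 10/49 in (≈ 0.204 in)
Initial abstraction Ia = S/5 = (10/49)/5 = 2/49 ≈ 0.041 in
Since P=7.310 > Ia=0.041: effective rainfall P−Ia = 35619/4900 in
Q: (35619/4900)² ÷ (36619/4900) = 1268713161/179433100 in (≈ 7.071 in)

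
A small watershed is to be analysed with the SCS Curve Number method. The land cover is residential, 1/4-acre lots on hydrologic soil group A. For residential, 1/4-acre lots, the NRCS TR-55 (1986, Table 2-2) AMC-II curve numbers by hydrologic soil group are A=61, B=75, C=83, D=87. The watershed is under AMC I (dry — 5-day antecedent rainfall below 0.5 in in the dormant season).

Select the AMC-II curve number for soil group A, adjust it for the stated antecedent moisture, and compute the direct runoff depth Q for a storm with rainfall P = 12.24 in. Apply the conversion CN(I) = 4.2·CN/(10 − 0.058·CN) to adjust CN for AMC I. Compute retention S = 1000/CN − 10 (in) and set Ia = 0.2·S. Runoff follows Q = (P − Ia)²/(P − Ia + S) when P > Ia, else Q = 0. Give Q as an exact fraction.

NRCS table: residential, 1/4-acre lots, soil group A → CN(II) = 61
Adjust CN=61 to AMC I: 4.2·61/(10 − 0.058·61) → (1281/5) ÷ (3231/500) = 42700/1077 ≈ 39.647
S = 1000/(42700/1077) − 10 = 6500/427 in ≈ 15.222 in
Ia = 0.2S: 0.2·15.222 = 3.044 in (exactly 1300/427)
Excess rainfall: 12.240 − 3.044 = 9.196 in; P > Ia so Q > 0
Q = (98162/10675)²/((98162/10675) + 6500/427) = (9635778244/113955625)/(260662/10675) = 4817889122/1391283425 in ≈ 3.463 in

Q = 4817889122/1391283425 in ≈ 3.463 in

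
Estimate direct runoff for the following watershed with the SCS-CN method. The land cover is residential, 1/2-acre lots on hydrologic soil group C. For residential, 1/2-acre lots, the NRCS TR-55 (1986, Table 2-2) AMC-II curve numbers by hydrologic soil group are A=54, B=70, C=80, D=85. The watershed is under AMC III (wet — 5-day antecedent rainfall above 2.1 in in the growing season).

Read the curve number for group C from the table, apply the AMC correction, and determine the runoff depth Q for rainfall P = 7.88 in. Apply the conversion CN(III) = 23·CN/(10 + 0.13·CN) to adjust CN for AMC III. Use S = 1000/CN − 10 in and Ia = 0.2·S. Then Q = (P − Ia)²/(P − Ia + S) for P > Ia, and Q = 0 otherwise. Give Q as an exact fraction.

Q = 19412836/2892825 in ≈ 6.711 in

NRCS table: residential, 1/2-acre lots, soil group C → CN(II) = 80
Wet (AMC III): CN(III) = 23·80/(10 + 0.13·80) = 1840/(102/5) = 4600/51 ≈ 90.196
Max retention: S = 1000/(4600/51) − 10 = 25/23 in (≈ 1.087 in)
Ia = 0.2·(25/23) = 5/23 in ≈ 0.217 in
P − Ia = 7.880 − 0.217 = 4406/575 ≈ 7.663 in (> 0, runoff occurs)
Q = (4406/575)²/((4406/575) + 25/23) = (19412836/330625)/(5031/575) = 19412836/2892825 in ≈ 6.711 in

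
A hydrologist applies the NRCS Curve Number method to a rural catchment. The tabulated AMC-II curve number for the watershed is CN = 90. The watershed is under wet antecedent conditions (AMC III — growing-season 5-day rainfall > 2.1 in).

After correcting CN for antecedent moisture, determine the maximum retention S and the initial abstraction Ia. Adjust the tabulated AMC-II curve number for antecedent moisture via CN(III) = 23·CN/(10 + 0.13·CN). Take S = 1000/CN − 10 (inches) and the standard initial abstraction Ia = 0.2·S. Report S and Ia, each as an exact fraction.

S = 100/207 in ≈ 0.483 in; Ia = 20/207 in ≈ 0.097 in

Wet (AMC III): CN(III) = 23·90/(10 + 0.13·90) = 2070/(217/10) = 20700/217 ≈ 95.392
Retention S: 1000/CN − 10 with CN=95.392 → S = 100/207 ≈ 0.483 in
Ia = 0.2·(100/207) = 20/207 in ≈ 0.097 in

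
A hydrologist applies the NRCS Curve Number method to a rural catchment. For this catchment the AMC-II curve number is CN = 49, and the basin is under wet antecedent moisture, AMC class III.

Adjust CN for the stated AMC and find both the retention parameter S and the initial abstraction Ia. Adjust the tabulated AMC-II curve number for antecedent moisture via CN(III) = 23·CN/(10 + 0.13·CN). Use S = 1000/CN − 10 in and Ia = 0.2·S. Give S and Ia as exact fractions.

S = 5100/1127 in ≈ 4.525 in; Ia = 1020/1127 in ≈ 0.905 in

Wet (AMC III): CN(III) = 23·49/(10 + 0.13·49) = 1127/(1637/100) = 112700/1637 ≈ 68.845
S = 1000/(112700/1637) − 10 = 5100/1127 in ≈ 4.525 in
Ia = 0.2S: 0.2·4.525 = 0.905 in (exactly 1020/1127)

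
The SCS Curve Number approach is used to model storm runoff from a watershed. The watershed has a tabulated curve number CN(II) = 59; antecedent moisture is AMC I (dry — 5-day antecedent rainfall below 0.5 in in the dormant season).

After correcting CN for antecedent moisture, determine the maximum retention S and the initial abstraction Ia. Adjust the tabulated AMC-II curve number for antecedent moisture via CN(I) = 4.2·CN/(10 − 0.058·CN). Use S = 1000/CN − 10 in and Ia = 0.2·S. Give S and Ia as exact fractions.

Adjust CN=59 to AMC I: 4.2·59/(10 − 0.058·59) → (1239/5) ÷ (3289/500) = 123900/3289 ≈ 37.671
Max retention: S = 1000/(123900/3289) − 10 = 20500/1239 in (≈ 16.546 in)
Ia = 0.2·(20500/1239) = 4100/1239 in ≈ 3.309 in

S = 20500/1239 in ≈ 16.546 in; Ia = 4100/1239 in ≈ 3.309 in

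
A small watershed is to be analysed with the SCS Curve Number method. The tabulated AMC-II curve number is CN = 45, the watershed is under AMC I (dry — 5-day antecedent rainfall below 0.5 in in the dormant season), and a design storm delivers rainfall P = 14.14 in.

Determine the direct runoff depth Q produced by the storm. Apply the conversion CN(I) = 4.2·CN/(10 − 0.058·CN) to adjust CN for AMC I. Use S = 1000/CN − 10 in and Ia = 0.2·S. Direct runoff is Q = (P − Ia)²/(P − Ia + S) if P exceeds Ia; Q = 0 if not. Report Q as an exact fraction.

Adjust CN=45 to AMC I: 4.2·45/(10 − 0.058·45) → 189 ÷ (739/100) = 18900/739 ≈ 25.575
Retention S: 1000/CN − 10 with CN=25.575 → S = 5500/189 ≈ 29.101 in
Ia = 0.2S: 0.2·29.101 = 5.820 in (exactly 1100/189)
Since P=14.140 > Ia=5.820: effective rainfall P−Ia = 78623/9450 in
Runoff Q = (P−Ia)²/(P−Ia+S) = (8.320)²/(8.320+29.101) = 6181576129/3341737350 ≈ 1.850 in

Q = 6181576129/3341737350 in ≈ 1.850 in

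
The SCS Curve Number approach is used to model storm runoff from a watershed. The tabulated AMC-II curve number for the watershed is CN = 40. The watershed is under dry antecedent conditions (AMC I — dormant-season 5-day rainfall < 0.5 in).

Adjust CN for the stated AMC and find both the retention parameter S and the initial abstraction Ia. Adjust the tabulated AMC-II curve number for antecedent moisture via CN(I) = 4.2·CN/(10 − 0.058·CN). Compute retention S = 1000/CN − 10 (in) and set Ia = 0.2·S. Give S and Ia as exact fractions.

Adjust CN=40 to AMC I: 4.2·40/(10 − 0.058·40) → 168 ÷ (192/25) = 175/8 ≈ 21.875
Max retention: S = 1000/(175/8) − 10 = 250/7 in (≈ 35.714 in)
Ia = 0.2·(250/7) = 50/7 in ≈ 7.143 in

S = 250/7 in ≈ 35.714 in; Ia = 50/7 in ≈ 7.143 in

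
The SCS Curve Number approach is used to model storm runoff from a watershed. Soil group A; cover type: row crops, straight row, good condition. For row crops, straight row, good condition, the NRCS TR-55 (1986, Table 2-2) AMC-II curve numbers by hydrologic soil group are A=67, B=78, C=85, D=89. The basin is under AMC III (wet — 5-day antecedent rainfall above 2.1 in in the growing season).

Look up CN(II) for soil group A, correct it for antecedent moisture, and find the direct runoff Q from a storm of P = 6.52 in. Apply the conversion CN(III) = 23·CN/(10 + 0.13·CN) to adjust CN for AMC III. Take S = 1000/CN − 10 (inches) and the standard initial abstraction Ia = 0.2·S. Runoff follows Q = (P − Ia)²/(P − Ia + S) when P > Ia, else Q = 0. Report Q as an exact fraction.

NRCS table: row crops, straight row, good condition, soil group A → CN(II) = 67
CN(III) from CN(II)=67: (23·67)/(10 + 0.13·67) = 154100/1871 ≈ 82.362
S = 1000/(154100/1871) − 10 = 3300/1541 in ≈ 2.141 in
Initial abstraction Ia = S/5 = (3300/1541)/5 = 660/1541 ≈ 0.428 in
Excess rainfall: 6.520 − 0.428 = 6.092 in; P > Ia so Q > 0
Runoff Q = (P−Ia)²/(P−Ia+S) = (6.092)²/(6.092+2.141) = 55076110489/12219475075 ≈ 4.507 in

Q = 55076110489/12219475075 in ≈ 4.507 in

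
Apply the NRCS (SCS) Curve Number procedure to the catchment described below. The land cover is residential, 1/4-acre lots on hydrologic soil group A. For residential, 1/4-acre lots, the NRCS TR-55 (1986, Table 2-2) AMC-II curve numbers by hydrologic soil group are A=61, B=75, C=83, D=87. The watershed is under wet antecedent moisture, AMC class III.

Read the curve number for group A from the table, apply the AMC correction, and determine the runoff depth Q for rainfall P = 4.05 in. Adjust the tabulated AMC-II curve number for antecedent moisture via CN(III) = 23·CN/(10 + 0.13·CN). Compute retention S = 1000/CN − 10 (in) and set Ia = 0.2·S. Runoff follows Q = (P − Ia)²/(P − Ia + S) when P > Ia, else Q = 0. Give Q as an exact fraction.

Q = 3204143283/1646588860 in ≈ 1.946 in

NRCS table: residential, 1/4-acre lots, soil group A → CN(II) = 61
Wet (AMC III): CN(III) = 23·61/(10 + 0.13·61) = 1403/(1793/100) = 140300/1793 ≈ 78.249
Max retention: S = 1000/(140300/1793) − 10 = 3900/1403 in (≈ 2.780 in)
Ia = 0.2S: 0.2·2.780 = 0.556 in (exactly 780/1403)
Since P=4.050 > Ia=0.556: effective rainfall P−Ia = 98043/28060 in
Runoff Q = (P−Ia)²/(P−Ia+S) = (3.494)²/(3.494+2.780) = 3204143283/1646588860 ≈ 1.946 in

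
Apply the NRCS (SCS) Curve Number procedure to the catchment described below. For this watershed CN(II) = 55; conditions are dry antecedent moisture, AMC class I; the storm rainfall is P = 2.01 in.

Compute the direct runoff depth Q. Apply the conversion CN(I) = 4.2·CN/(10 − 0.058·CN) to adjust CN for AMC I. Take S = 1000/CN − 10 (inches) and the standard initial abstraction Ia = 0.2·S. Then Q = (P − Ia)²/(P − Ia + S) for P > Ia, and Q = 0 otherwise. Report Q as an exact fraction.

Q = 0 in ≈ 0.000 in

Adjust CN=55 to AMC I: 4.2·55/(10 − 0.058·55) → 231 ÷ (681/100) = 7700/227 ≈ 33.921
Max retention: S = 1000/(7700/227) − 10 = 1500/77 in (≈ 19.481 in)
Ia = 0.2·(1500/77) = 300/77 in ≈ 3.896 in
P = 2.010 ≤ Ia = 3.896 in: entire storm abstracted, Q = 0.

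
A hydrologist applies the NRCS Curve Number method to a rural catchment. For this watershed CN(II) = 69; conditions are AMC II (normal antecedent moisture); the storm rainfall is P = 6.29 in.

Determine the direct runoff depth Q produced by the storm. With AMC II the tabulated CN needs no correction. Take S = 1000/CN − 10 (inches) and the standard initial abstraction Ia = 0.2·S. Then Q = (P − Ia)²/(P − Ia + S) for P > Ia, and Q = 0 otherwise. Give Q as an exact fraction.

Average conditions: CN = 69 (no AMC adjustment).
Retention S: 1000/CN − 10 with CN=69.000 → S = 310/69 ≈ 4.493 in
Initial abstraction Ia = S/5 = (310/69)/5 = 62/69 ≈ 0.899 in
P − Ia = 6.290 − 0.899 = 37201/6900 ≈ 5.391 in (> 0, runoff occurs)
Runoff Q = (P−Ia)²/(P−Ia+S) = (5.391)²/(5.391+4.493) = 1383914401/470586900 ≈ 2.941 in

Q = 1383914401/470586900 in ≈ 2.941 in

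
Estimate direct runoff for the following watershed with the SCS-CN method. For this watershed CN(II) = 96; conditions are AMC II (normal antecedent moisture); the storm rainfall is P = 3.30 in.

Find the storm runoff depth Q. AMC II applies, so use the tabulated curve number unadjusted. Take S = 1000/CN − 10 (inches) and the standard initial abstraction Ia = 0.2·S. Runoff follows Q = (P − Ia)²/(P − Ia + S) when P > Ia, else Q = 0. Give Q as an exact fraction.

Q = 37249/13080 in ≈ 2.848 in

Average conditions: CN = 96 (no AMC adjustment).
S = 1000/96 − 10 = 5/12 in ≈ 0.417 in
Initial abstraction Ia = S/5 = (5/12)/5 = 1/12 ≈ 0.083 in
Since P=3.300 > Ia=0.083: effective rainfall P−Ia = 193/60 in
Q = (193/60)²/((193/60) + 5/12) = (37249/3600)/(109/30) = 37249/13080 in ≈ 2.848 in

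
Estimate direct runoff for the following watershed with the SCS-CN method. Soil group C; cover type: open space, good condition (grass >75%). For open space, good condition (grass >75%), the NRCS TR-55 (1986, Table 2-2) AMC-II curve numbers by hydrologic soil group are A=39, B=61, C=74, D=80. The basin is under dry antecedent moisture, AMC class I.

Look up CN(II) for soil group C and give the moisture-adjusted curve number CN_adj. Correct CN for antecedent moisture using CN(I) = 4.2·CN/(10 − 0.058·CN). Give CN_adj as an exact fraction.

CN_adj = 77700/1427 ≈ 54.450

NRCS table: open space, good condition (grass >75%), soil group C → CN(II) = 74
Adjust CN=74 to AMC I: 4.2·74/(10 − 0.058·74) → (1554/5) ÷ (1427/250) = 77700/1427 ≈ 54.450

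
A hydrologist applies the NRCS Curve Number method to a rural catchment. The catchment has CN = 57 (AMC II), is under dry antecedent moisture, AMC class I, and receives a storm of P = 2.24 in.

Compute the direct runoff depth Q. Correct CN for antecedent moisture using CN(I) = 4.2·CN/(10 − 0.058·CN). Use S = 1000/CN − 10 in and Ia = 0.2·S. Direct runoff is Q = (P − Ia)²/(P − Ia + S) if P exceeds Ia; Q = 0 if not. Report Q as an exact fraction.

CN(I) from CN(II)=57: (4.2·57)/(10 − 0.058·57) = 119700/3347 ≈ 35.763
S = 1000/(119700/3347) − 10 = 21500/1197 in ≈ 17.962 in
Ia = 0.2S: 0.2·17.962 = 3.592 in (exactly 4300/1197)
P = 2.240 ≤ Ia = 3.592 in: entire storm abstracted, Q = 0.

Q = 0 in ≈ 0.000 in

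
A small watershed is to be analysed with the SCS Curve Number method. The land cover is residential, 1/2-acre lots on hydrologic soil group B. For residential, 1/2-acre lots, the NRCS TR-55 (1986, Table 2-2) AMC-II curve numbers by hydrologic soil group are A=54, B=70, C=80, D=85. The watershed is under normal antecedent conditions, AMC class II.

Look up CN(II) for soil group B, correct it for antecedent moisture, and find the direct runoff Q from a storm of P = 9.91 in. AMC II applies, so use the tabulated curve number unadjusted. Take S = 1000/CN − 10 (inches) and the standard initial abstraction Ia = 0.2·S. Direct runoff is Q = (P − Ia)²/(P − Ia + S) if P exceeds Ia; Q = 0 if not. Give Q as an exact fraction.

NRCS table: residential, 1/2-acre lots, soil group B → CN(II) = 70
AMC II — tabulated CN = 70 applies directly.
S = 1000/70 − 10 = 30/7 in ≈ 4.286 in
Ia = 0.2S: 0.2·4.286 = 0.857 in (exactly 6/7)
Excess rainfall: 9.910 − 0.857 = 9.053 in; P > Ia so Q > 0
Q = (6337/700)²/((6337/700) + 30/7) = (40157569/490000)/(9337/700) = 40157569/6535900 in ≈ 6.144 in

Q = 40157569/6535900 in ≈ 6.144 in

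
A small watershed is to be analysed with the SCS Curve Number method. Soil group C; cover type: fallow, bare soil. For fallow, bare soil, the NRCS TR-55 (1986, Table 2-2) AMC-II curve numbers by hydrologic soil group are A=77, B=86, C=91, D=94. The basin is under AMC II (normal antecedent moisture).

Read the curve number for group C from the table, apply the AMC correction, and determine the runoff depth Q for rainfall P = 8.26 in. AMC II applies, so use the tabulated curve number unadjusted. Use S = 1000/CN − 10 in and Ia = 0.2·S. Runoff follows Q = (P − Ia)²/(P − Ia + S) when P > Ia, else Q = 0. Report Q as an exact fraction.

Q = 1345642489/187382650 in ≈ 7.181 in

NRCS table: fallow, bare soil, soil group C → CN(II) = 91
AMC II — tabulated CN = 91 applies directly.
Max retention: S = 1000/91 − 10 = 90/91 in (≈ 0.989 in)
Ia = 0.2·(90/91) = 18/91 in ≈ 0.198 in
Excess rainfall: 8.260 − 0.198 = 8.062 in; P > Ia so Q > 0
Q: (36683/4550)² ÷ (41183/4550) = 1345642489/187382650 in (≈ 7.181 in)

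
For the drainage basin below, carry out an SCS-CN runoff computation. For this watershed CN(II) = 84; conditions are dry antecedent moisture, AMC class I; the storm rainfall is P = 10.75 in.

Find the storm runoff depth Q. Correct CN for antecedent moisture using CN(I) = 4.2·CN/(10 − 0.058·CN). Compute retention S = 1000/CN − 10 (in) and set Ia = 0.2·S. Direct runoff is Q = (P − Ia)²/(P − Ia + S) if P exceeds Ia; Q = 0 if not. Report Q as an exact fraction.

Dry (AMC I): CN(I) = 4.2·84/(10 − 0.058·84) = (1764/5)/(641/125) = 44100/641 ≈ 68.799
S = 1000/(44100/641) − 10 = 2000/441 in ≈ 4.535 in
Ia = 0.2·(2000/441) = 400/441 in ≈ 0.907 in
P − Ia = 10.750 − 0.907 = 17363/1764 ≈ 9.843 in (> 0, runoff occurs)
Q = (17363/1764)²/((17363/1764) + 2000/441) = (301473769/3111696)/(25363/1764) = 301473769/44740332 in ≈ 6.738 in

Q = 301473769/44740332 in ≈ 6.738 in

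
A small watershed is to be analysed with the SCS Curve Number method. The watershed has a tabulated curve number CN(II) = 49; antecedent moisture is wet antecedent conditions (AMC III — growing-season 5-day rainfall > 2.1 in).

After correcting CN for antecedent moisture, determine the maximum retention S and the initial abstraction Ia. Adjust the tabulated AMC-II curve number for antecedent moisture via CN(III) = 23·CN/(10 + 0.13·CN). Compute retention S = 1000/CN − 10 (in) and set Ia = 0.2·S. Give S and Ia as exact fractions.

S = 5100/1127 in ≈ 4.525 in; Ia = 1020/1127 in ≈ 0.905 in

Adjust CN=49 to AMC III: 23·49/(10 + 0.13·49) → 1127 ÷ (1637/100) = 112700/1637 ≈ 68.845
S = 1000/(112700/1637) − 10 = 5100/1127 in ≈ 4.525 in
Ia = 0.2·(5100/1127) = 1020/1127 in ≈ 0.905 in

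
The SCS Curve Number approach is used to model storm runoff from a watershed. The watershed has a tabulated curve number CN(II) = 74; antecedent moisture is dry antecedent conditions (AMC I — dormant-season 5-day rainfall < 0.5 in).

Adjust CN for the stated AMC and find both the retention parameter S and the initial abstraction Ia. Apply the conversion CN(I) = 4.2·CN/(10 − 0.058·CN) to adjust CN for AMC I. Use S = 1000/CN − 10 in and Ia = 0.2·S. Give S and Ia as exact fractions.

Adjust CN=74 to AMC I: 4.2·74/(10 − 0.058·74) → (1554/5) ÷ (1427/250) = 77700/1427 ≈ 54.450
Retention S: 1000/CN − 10 with CN=54.450 → S = 6500/777 ≈ 8.366 in
Initial abstraction Ia = S/5 = (6500/777)/5 = 1300/777 ≈ 1.673 in

S = 6500/777 in ≈ 8.366 in; Ia = 1300/777 in ≈ 1.673 in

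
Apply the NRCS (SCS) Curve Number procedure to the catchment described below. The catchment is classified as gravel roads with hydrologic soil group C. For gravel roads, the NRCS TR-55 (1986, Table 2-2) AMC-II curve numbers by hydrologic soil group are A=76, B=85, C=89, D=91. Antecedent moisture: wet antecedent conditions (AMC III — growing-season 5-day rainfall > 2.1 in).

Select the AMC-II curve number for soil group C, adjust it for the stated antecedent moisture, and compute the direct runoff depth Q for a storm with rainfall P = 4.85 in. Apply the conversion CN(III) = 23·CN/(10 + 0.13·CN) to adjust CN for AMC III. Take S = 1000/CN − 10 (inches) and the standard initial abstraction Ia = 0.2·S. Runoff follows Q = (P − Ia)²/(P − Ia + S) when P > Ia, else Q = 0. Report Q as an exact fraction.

NRCS table: gravel roads, soil group C → CN(II) = 89
CN(III) from CN(II)=89: (23·89)/(10 + 0.13·89) = 204700/2157 ≈ 94.900
S = 1000/(204700/2157) − 10 = 1100/2047 in ≈ 0.537 in
Ia = 0.2·(1100/2047) = 220/2047 in ≈ 0.107 in
Excess rainfall: 4.850 − 0.107 = 4.743 in; P > Ia so Q > 0
Q: (194159/40940)² ÷ (216159/40940) = 37697717281/8849549460 in (≈ 4.260 in)

Q = 37697717281/8849549460 in ≈ 4.260 in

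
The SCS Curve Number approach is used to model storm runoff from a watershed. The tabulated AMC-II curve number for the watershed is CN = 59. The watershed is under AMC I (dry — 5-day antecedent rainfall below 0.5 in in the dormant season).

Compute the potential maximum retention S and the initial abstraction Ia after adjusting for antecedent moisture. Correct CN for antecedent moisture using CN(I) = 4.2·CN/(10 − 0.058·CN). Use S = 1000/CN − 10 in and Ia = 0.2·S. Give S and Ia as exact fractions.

Dry (AMC I): CN(I) = 4.2·59/(10 − 0.058·59) = (1239/5)/(3289/500) = 123900/3289 ≈ 37.671
S = 1000/(123900/3289) − 10 = 20500/1239 in ≈ 16.546 in
Initial abstraction Ia = S/5 = (20500/1239)/5 = 4100/1239 ≈ 3.309 in

S = 20500/1239 in ≈ 16.546 in; Ia = 4100/1239 in ≈ 3.309 in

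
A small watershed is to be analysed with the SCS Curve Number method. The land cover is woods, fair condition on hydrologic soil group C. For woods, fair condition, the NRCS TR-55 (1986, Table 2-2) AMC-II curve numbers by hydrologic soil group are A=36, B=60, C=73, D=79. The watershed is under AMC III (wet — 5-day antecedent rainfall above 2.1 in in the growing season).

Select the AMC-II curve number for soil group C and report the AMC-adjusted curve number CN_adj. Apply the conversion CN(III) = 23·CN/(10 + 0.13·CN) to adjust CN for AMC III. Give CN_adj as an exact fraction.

CN_adj = 167900/1949 ≈ 86.147

NRCS table: woods, fair condition, soil group C → CN(II) = 73
Adjust CN=73 to AMC III: 23·73/(10 + 0.13·73) → 1679 ÷ (1949/100) = 167900/1949 ≈ 86.147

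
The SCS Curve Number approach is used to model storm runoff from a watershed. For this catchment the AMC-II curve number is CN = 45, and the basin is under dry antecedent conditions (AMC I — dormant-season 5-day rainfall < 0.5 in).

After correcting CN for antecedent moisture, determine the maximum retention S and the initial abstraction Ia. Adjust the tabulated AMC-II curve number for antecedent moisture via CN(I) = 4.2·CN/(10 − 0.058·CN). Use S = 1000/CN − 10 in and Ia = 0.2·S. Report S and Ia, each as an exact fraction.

Dry (AMC I): CN(I) = 4.2·45/(10 − 0.058·45) = 189/(739/100) = 18900/739 ≈ 25.575
Max retention: S = 1000/(18900/739) − 10 = 5500/189 in (≈ 29.101 in)
Ia = 0.2·(5500/189) = 1100/189 in ≈ 5.820 in

S = 5500/189 in ≈ 29.101 in; Ia = 1100/189 in ≈ 5.820 in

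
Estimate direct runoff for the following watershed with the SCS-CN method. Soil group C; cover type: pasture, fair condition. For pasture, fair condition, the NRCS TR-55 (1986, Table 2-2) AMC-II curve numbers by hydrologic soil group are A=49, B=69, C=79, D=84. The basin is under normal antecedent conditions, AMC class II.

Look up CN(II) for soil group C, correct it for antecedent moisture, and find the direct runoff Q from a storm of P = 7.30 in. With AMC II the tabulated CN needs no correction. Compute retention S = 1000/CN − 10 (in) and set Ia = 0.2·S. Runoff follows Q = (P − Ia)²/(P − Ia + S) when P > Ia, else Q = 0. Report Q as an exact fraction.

Q = 28590409/5883130 in ≈ 4.860 in

NRCS table: pasture, fair condition, soil group C → CN(II) = 79
CN(II) = 79; AMC II needs no correction.
S = 1000/79 − 10 = 210/79 in ≈ 2.658 in
Ia = 0.2·(210/79) = 42/79 in ≈ 0.532 in
P − Ia = 7.300 − 0.532 = 5347/790 ≈ 6.768 in (> 0, runoff occurs)
Q: (5347/790)² ÷ (7447/790) = 28590409/5883130 in (≈ 4.860 in)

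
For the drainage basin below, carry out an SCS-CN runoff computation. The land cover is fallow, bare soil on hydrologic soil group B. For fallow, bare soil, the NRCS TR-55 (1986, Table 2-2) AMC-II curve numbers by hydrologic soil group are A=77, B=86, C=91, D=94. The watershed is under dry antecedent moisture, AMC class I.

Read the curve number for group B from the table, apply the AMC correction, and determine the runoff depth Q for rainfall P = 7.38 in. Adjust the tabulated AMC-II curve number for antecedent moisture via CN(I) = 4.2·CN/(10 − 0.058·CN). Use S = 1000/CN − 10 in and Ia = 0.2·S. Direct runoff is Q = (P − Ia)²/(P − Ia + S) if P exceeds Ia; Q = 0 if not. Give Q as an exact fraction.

Q = 1814845201/436026450 in ≈ 4.162 in

NRCS table: fallow, bare soil, soil group B → CN(II) = 86
CN(I) from CN(II)=86: (4.2·86)/(10 − 0.058·86) = 12900/179 ≈ 72.067
Retention S: 1000/CN − 10 with CN=72.067 → S = 500/129 ≈ 3.876 in
Ia = 0.2S: 0.2·3.876 = 0.775 in (exactly 100/129)
P − Ia = 7.380 − 0.775 = 42601/6450 ≈ 6.605 in (> 0, runoff occurs)
Runoff Q = (P−Ia)²/(P−Ia+S) = (6.605)²/(6.605+3.876) = 1814845201/436026450 ≈ 4.162 in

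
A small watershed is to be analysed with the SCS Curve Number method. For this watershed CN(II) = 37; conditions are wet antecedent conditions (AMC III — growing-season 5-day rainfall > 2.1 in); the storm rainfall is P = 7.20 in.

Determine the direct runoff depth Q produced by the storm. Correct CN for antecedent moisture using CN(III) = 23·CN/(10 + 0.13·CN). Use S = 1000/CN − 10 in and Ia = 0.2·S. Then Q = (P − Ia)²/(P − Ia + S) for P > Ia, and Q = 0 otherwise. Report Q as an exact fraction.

Adjust CN=37 to AMC III: 23·37/(10 + 0.13·37) → 851 ÷ (1481/100) = 85100/1481 ≈ 57.461
Retention S: 1000/CN − 10 with CN=57.461 → S = 6300/851 ≈ 7.403 in
Initial abstraction Ia = S/5 = (6300/851)/5 = 1260/851 ≈ 1.481 in
Excess rainfall: 7.200 − 1.481 = 5.719 in; P > Ia so Q > 0
Q: (24336/4255)² ÷ (55836/4255) = 5483712/2199835 in (≈ 2.493 in)

Q = 5483712/2199835 in ≈ 2.493 in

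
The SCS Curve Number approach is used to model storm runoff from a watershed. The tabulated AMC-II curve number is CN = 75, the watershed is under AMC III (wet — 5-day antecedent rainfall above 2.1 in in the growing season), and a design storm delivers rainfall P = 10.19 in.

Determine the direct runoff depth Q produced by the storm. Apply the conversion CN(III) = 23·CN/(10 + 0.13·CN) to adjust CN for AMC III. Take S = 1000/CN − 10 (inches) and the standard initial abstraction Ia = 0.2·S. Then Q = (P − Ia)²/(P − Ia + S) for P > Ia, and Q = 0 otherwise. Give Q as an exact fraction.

Q = 4666392721/540345900 in ≈ 8.636 in

Adjust CN=75 to AMC III: 23·75/(10 + 0.13·75) → 1725 ÷ (79/4) = 6900/79 ≈ 87.342
Retention S: 1000/CN − 10 with CN=87.342 → S = 100/69 ≈ 1.449 in
Initial abstraction Ia = S/5 = (100/69)/5 = 20/69 ≈ 0.290 in
Excess rainfall: 10.190 − 0.290 = 9.900 in; P > Ia so Q > 0
Runoff Q = (P−Ia)²/(P−Ia+S) = (9.900)²/(9.900+1.449) = 4666392721/540345900 ≈ 8.636 in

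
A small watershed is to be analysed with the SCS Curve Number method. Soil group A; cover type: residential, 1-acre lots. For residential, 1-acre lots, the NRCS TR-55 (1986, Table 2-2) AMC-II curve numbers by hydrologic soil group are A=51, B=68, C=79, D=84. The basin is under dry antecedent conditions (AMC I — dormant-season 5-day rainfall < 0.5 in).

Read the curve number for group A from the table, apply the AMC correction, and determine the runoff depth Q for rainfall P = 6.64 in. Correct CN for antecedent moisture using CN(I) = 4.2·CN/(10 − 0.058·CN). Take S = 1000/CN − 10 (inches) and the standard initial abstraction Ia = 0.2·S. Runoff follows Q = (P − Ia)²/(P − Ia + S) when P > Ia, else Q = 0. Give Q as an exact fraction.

Q = 31189202/182448675 in ≈ 0.171 in

NRCS table: residential, 1-acre lots, soil group A → CN(II) = 51
Adjust CN=51 to AMC I: 4.2·51/(10 − 0.058·51) → (1071/5) ÷ (3521/500) = 15300/503 ≈ 30.417
Max retention: S = 1000/(15300/503) − 10 = 3500/153 in (≈ 22.876 in)
Ia = 0.2S: 0.2·22.876 = 4.575 in (exactly 700/153)
P − Ia = 6.640 − 4.575 = 7898/3825 ≈ 2.065 in (> 0, runoff occurs)
Runoff Q = (P−Ia)²/(P−Ia+S) = (2.065)²/(2.065+22.876) = 31189202/182448675 ≈ 0.171 in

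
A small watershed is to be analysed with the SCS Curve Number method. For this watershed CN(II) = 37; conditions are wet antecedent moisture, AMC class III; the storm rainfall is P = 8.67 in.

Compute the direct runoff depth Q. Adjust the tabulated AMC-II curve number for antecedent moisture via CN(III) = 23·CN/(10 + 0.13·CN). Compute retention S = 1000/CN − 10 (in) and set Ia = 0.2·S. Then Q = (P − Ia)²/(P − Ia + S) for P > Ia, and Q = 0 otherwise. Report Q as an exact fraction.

Q = 124773347163/35226208900 in ≈ 3.542 in

Adjust CN=37 to AMC III: 23·37/(10 + 0.13·37) → 851 ÷ (1481/100) = 85100/1481 ≈ 57.461
S = 1000/(85100/1481) − 10 = 6300/851 in ≈ 7.403 in
Initial abstraction Ia = S/5 = (6300/851)/5 = 1260/851 ≈ 1.481 in
Since P=8.670 > Ia=1.481: effective rainfall P−Ia = 611817/85100 in
Q: (611817/85100)² ÷ (1241817/85100) = 124773347163/35226208900 in (≈ 3.542 in)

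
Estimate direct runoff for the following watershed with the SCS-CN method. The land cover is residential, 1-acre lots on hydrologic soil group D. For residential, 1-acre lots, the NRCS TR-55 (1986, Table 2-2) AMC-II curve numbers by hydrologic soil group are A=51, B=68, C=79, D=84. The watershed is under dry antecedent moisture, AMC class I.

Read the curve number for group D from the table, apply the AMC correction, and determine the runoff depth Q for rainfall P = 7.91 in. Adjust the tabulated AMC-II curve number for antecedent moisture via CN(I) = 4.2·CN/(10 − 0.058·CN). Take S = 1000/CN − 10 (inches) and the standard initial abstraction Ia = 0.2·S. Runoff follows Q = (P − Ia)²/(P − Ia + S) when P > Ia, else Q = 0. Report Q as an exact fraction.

NRCS table: residential, 1-acre lots, soil group D → CN(II) = 84
Dry (AMC I): CN(I) = 4.2·84/(10 − 0.058·84) = (1764/5)/(641/125) = 44100/641 ≈ 68.799
S = 1000/(44100/641) − 10 = 2000/441 in ≈ 4.535 in
Initial abstraction Ia = S/5 = (2000/441)/5 = 400/441 ≈ 0.907 in
Since P=7.910 > Ia=0.907: effective rainfall P−Ia = 308831/44100 in
Q = (308831/44100)²/((308831/44100) + 2000/441) = (95376586561/1944810000)/(508831/44100) = 95376586561/22439447100 in ≈ 4.250 in

Q = 95376586561/22439447100 in ≈ 4.250 in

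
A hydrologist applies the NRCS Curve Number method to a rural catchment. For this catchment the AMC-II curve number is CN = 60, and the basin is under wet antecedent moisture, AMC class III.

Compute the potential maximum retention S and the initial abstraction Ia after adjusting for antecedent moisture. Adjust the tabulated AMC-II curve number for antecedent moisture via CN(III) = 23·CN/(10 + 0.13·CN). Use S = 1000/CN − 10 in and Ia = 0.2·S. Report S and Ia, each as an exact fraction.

CN(III) from CN(II)=60: (23·60)/(10 + 0.13·60) = 6900/89 ≈ 77.528
S = 1000/(6900/89) − 10 = 200/69 in ≈ 2.899 in
Initial abstraction Ia = S/5 = (200/69)/5 = 40/69 ≈ 0.580 in

S = 200/69 in ≈ 2.899 in; Ia = 40/69 in ≈ 0.580 in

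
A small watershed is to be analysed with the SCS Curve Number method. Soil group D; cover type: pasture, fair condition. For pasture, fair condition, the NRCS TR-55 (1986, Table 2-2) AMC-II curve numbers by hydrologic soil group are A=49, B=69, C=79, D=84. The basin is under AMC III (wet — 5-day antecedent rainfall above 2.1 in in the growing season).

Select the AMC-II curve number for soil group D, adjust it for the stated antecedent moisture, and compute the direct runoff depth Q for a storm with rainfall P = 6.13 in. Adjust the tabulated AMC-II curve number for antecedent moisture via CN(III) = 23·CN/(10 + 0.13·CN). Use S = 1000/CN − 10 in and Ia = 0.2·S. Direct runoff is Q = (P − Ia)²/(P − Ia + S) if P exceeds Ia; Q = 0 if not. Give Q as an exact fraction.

NRCS table: pasture, fair condition, soil group D → CN(II) = 84
CN(III) from CN(II)=84: (23·84)/(10 + 0.13·84) = 48300/523 ≈ 92.352
Max retention: S = 1000/(48300/523) − 10 = 400/483 in (≈ 0.828 in)
Initial abstraction Ia = S/5 = (400/483)/5 = 80/483 ≈ 0.166 in
Since P=6.130 > Ia=0.166: effective rainfall P−Ia = 288079/48300 in
Runoff Q = (P−Ia)²/(P−Ia+S) = (5.964)²/(5.964+0.828) = 82989510241/15846215700 ≈ 5.237 in

Q = 82989510241/15846215700 in ≈ 5.237 in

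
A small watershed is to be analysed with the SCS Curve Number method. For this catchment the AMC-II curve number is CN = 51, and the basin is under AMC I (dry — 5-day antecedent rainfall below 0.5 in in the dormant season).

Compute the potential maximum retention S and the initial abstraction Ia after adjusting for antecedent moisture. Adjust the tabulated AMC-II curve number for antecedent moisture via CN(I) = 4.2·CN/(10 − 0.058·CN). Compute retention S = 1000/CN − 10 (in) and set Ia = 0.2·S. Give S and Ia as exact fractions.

CN(I) from CN(II)=51: (4.2·51)/(10 − 0.058·51) = 15300/503 ≈ 30.417
Max retention: S = 1000/(15300/503) − 10 = 3500/153 in (≈ 22.876 in)
Initial abstraction Ia = S/5 = (3500/153)/5 = 700/153 ≈ 4.575 in

S = 3500/153 in ≈ 22.876 in; Ia = 700/153 in ≈ 4.575 in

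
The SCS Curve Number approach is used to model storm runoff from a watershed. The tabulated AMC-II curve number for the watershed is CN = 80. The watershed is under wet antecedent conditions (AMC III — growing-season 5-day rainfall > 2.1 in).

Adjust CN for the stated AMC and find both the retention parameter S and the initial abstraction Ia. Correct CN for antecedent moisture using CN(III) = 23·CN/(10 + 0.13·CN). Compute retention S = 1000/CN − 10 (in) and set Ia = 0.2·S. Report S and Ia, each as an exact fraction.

CN(III) from CN(II)=80: (23·80)/(10 + 0.13·80) = 4600/51 ≈ 90.196
S = 1000/(4600/51) − 10 = 25/23 in ≈ 1.087 in
Ia = 0.2·(25/23) = 5/23 in ≈ 0.217 in

S = 25/23 in ≈ 1.087 in; Ia = 5/23 in ≈ 0.217 in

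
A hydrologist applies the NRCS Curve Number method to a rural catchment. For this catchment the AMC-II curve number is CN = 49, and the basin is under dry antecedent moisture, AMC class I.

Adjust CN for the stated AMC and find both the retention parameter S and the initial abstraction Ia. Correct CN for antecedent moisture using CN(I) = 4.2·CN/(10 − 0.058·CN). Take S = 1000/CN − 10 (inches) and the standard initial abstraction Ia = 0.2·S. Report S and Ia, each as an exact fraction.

Dry (AMC I): CN(I) = 4.2·49/(10 − 0.058·49) = (1029/5)/(3579/500) = 34300/1193 ≈ 28.751
Max retention: S = 1000/(34300/1193) − 10 = 8500/343 in (≈ 24.781 in)
Ia = 0.2S: 0.2·24.781 = 4.956 in (exactly 1700/343)

S = 8500/343 in ≈ 24.781 in; Ia = 1700/343 in ≈ 4.956 in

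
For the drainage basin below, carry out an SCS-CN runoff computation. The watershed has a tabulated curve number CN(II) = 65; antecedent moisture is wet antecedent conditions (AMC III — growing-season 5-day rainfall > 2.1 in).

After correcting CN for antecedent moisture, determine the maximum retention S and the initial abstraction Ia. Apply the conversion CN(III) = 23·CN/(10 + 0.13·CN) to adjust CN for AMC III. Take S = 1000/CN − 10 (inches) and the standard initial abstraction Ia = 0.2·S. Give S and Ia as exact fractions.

S = 700/299 in ≈ 2.341 in; Ia = 140/299 in ≈ 0.468 in

Adjust CN=65 to AMC III: 23·65/(10 + 0.13·65) → 1495 ÷ (369/20) = 29900/369 ≈ 81.030
Retention S: 1000/CN − 10 with CN=81.030 → S = 700/299 ≈ 2.341 in
Initial abstraction Ia = S/5 = (700/299)/5 = 140/299 ≈ 0.468 in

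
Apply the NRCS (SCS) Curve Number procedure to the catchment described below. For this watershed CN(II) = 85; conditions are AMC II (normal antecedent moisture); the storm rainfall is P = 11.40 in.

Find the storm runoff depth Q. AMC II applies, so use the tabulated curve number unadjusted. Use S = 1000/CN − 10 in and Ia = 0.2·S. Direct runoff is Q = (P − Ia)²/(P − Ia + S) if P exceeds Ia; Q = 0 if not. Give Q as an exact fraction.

Q = 97969/10285 in ≈ 9.525 in

Average conditions: CN = 85 (no AMC adjustment).
S = 1000/85 − 10 = 30/17 in ≈ 1.765 in
Ia = 0.2·(30/17) = 6/17 in ≈ 0.353 in
P − Ia = 11.400 − 0.353 = 939/85 ≈ 11.047 in (> 0, runoff occurs)
Runoff Q = (P−Ia)²/(P−Ia+S) = (11.047)²/(11.047+1.765) = 97969/10285 ≈ 9.525 in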